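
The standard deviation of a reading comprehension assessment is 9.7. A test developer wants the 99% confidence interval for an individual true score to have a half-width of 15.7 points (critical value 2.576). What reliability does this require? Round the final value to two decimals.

Required SEM = 15.7 / 2.576 ≈ 6.0947
r = 1 − (6.0947/9.7)² ≈ 1 − 0.3948 ≈ 0.6052

0.61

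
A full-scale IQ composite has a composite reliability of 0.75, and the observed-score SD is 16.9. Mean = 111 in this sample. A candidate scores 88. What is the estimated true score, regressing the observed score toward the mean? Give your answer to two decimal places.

T̂ = 0.7500(88) + 0.2500(111) ≈ 93.7500

93.75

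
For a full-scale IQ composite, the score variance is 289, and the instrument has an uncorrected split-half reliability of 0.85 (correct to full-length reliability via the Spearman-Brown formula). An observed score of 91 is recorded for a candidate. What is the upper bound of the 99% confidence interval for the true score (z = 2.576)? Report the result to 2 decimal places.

103.47

SD = √289 = 17.000
r_full = 2·0.85 / (1 + 0.85) ≈ 0.919
The standard error of measurement is 17.000*√(1 − 0.919) ≈ 17.000*0.285 ≈ 4.841.
Half-width = 2.576*4.841 ≈ 12.470
Upper bound: 91 + 12.470 = 103.470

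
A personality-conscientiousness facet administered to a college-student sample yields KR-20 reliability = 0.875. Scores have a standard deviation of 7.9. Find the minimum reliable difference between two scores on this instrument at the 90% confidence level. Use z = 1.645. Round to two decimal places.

6.50

The standard error of measurement is 7.9000*√(1 − 0.8750) ≈ 7.9000*0.3536 ≈ 2.7931.
Standard error of the difference = 2.7931·√2 ≈ 3.9500
Minimum reliable difference = 1.645 * SE_diff ≈ 1.645 * 3.9500 ≈ 6.4978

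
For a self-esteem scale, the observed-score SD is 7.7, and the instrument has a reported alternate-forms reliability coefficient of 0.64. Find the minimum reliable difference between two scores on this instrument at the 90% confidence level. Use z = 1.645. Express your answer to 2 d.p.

10.75

SEM = 7.700 * √(1 − 0.640) = 7.700 * √0.360 ≈ 7.700 * 0.600 ≈ 4.620
Standard error of the difference = 4.620·√2 ≈ 6.534
Smallest detectable difference = 1.645*6.534 ≈ 10.748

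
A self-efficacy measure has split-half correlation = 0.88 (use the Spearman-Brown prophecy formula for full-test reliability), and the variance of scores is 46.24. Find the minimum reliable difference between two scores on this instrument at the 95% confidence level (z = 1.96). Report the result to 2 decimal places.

4.76

σ = 46.24^(1/2) = 6.8000
Full-length reliability (Spearman-Brown) = 2(0.88)/(1+0.88) ≈ 0.9362
The standard error of measurement is 6.8000·√(1 − 0.9362) ≈ 6.8000·0.2526 ≈ 1.7180.
SE_diff = SEM · √2 ≈ 1.7180 · 1.4142 ≈ 2.4296
Minimum reliable difference = 1.96 · SE_diff ≈ 1.96 · 2.4296 ≈ 4.7620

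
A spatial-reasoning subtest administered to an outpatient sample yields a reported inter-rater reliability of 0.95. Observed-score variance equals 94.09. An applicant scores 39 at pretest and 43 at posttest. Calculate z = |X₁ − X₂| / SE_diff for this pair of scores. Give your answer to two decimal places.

1.30

σ = 94.09^(1/2) = 9.70000
SEM = 9.70000·√(1 − 0.95000) ≈ 2.16899
SE_diff = SEM · √2 ≈ 2.16899 · 1.41421 ≈ 3.06741
z = |39 − 43| / 3.06741 = 4 / 3.06741 ≈ 1.30403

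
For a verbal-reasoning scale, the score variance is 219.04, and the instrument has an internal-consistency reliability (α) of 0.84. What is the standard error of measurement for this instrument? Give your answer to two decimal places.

SD = √219.04 ≈ 14.800
SEM = 14.800 × √(1 − 0.840) = 14.800 × √0.160 ≈ 14.800 × 0.400 ≈ 5.920

5.92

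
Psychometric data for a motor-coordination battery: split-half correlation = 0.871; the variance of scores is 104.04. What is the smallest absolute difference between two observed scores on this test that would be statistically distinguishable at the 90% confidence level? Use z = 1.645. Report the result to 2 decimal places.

SD = √104.04 = 10.2000
Spearman-Brown: r = 2(0.871) / (1 + 0.871) = 1.7420 / 1.8710 ≈ 0.9311
SEM = 10.2000 * √(1 − 0.9311) = 10.2000 * √0.0689 ≈ 10.2000 * 0.2626 ≈ 2.6783
SE_diff = SEM * √2 ≈ 2.6783 * 1.4142 ≈ 3.7877
Smallest detectable difference = 1.645*3.7877 ≈ 6.2307

6.23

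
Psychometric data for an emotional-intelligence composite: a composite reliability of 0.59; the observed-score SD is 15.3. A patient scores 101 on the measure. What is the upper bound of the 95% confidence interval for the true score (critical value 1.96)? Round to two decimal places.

120.20

The standard error of measurement is 15.3000*√(1 − 0.5900) ≈ 15.3000*0.6403 ≈ 9.7968.
1.96 * SEM ≈ 19.2017
Upper bound: 101 + 19.2017 = 120.2017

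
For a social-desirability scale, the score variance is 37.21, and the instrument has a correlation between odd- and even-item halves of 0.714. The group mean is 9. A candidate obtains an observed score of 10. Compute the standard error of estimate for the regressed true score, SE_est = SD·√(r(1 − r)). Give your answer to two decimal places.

2.27

SD = √37.21 ≈ 6.1000
r_full = 2·0.714 / (1 + 0.714) ≈ 0.8331
SE_est = 6.1000·√(0.8331·0.1669) ≈ 2.2744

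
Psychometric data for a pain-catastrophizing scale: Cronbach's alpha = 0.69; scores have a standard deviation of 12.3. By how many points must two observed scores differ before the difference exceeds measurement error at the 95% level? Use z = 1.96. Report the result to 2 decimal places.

18.98

SEM = 12.300*√(1 − 0.690) ≈ 6.848
Standard error of the difference = 6.848·√2 ≈ 9.685
Minimum reliable difference = 1.96 * SE_diff ≈ 1.96 * 9.685 ≈ 18.983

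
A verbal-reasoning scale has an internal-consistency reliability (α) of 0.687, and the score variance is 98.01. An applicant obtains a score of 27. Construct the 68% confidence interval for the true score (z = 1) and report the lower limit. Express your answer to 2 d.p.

21.46

SD = √98.01 = 9.900
SEM = 9.900 * √(1 − 0.687) = 9.900 * √0.313 ≈ 9.900 * 0.559 ≈ 5.539
Half-width = 1*5.539 ≈ 5.539
Lower limit = 27 − 5.539 ≈ 21.461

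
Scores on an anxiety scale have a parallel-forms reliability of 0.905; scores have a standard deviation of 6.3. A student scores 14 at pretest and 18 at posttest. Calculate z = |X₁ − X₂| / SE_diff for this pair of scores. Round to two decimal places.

SEM = 6.3000 · √(1 − 0.9050) = 6.3000 · √0.0950 ≈ 6.3000 · 0.3082 ≈ 1.9418
Standard error of the difference = 1.9418·√2 ≈ 2.7461
z = 4 / 2.7461 ≈ 1.4566

1.46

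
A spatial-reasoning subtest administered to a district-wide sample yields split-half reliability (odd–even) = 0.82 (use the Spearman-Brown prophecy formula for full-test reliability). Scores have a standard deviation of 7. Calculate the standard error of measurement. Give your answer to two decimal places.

2.20

Spearman-Brown: r = 2(0.82) / (1 + 0.82) = 1.6400 / 1.8200 ≃ 0.9011
The standard error of measurement is 7.0000*√(1 − 0.9011) ≃ 7.0000*0.3145 ≃ 2.2014.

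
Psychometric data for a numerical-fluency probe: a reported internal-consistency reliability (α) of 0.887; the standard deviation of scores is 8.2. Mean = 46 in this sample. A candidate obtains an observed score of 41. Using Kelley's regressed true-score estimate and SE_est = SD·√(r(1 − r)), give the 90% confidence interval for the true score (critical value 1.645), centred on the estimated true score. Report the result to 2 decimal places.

T̂ = r·X + (1 − r)·M = 0.887*41 + 0.113*46 = 36.367 + 5.198 ≈ 41.565
SE_est = 8.200·√[r(1 − r)] ≈ 2.596
90% CI: 41.565 ± 4.271 ≈ (37.294, 45.836)

[37.29, 45.84]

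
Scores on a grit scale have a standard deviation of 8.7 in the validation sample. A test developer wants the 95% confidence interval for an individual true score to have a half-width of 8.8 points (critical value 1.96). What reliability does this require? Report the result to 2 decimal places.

0.73

SEM needed = half-width / z = 8.8/1.96 ≃ 4.4898
Required reliability = 1 − (SEM/SD)² = 1 − 0.2663 ≃ 0.7337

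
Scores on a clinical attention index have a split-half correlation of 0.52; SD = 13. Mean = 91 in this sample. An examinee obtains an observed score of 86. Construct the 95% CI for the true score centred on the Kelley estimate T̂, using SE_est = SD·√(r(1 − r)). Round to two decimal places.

[75.74, 99.42]

Spearman-Brown: r = 2(0.52) / (1 + 0.52) = 1.040 / 1.520 ≈ 0.684
T̂ = r·X + (1 − r)·M = 0.684·86 + 0.316·91 ≈ 58.842 + 28.737 ≈ 87.579
SE_est = SD · √(r(1 − r)) = 13.000 · √0.216 ≈ 13.000 · 0.465 ≈ 6.043
CI = 87.579 ± 1.96 · 6.043 → [75.735, 99.423]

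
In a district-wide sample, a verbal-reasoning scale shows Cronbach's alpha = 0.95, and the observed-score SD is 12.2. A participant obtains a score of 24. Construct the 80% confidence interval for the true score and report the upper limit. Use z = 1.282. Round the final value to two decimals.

The standard error of measurement is 12.20000×√(1 − 0.95000) ≈ 12.20000×0.22361 ≈ 2.72800.
Half-width = 1.282×2.72800 ≈ 3.49730
Upper bound: 24 + 3.49730 = 27.49730

27.50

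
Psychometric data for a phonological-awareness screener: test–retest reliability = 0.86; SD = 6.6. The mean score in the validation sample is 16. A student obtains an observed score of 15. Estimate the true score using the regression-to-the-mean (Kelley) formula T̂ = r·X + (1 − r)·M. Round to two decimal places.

Estimated true score = 0.8600×15 + (1 − 0.8600)×16 ≃ 15.1400

15.14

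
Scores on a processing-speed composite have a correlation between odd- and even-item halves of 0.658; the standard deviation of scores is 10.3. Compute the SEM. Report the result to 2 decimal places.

4.68

Spearman-Brown: r = 2(0.658) / (1 + 0.658) = 1.31600 / 1.65800 ≈ 0.79373
SEM = 10.30000 * √(1 − 0.79373) = 10.30000 * √0.20627 ≈ 10.30000 * 0.45417 ≈ 4.67798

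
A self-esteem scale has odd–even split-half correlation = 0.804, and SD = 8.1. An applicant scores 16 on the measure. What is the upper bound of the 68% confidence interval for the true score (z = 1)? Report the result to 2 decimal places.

18.67

Spearman-Brown: r = 2(0.804) / (1 + 0.804) = 1.608 / 1.804 ≈ 0.891
The standard error of measurement is 8.100×√(1 − 0.891) ≈ 8.100×0.330 ≈ 2.670.
1 × SEM ≈ 2.670
Upper bound: 16 + 2.670 = 18.670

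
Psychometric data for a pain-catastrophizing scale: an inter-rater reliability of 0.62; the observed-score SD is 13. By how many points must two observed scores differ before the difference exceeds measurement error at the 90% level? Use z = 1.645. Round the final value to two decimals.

The standard error of measurement is 13.0000*√(1 − 0.6200) ≈ 13.0000*0.6164 ≈ 8.0137.
SE_diff = SEM * √2 ≈ 8.0137 * 1.4142 ≈ 11.3331
Minimum reliable difference = 1.645 * SE_diff ≈ 1.645 * 11.3331 ≈ 18.6430

18.64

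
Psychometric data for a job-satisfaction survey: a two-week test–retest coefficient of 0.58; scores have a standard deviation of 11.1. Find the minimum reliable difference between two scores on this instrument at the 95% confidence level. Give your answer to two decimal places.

The standard error of measurement is 11.1000·√(1 − 0.5800) ≈ 11.1000·0.6481 ≈ 7.1936.
Standard error of the difference = 7.1936·√2 ≈ 10.1733
Smallest detectable difference = 1.96·10.1733 ≈ 19.9397

19.94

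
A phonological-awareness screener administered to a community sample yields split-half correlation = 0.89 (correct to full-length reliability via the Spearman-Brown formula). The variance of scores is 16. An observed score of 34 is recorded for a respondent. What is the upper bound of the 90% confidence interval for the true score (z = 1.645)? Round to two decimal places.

σ = 16^(1/2) = 4.000
Full-length reliability (Spearman-Brown) = 2(0.89)/(1+0.89) ≈ 0.942
SEM = 4.000×√(1 − 0.942) ≈ 0.965
Half-width = 1.645×0.965 ≈ 1.587
Upper bound: 34 + 1.587 = 35.587

35.59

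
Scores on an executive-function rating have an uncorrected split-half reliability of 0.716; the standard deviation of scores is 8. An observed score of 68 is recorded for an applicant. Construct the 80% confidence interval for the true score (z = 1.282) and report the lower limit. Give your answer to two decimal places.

Full-length reliability (Spearman-Brown) = 2(0.716)/(1+0.716) ≈ 0.8345
SEM = 8.0000 * √(1 − 0.8345) = 8.0000 * √0.1655 ≈ 8.0000 * 0.4068 ≈ 3.2545
1.282 * SEM ≈ 4.1723
Lower limit = 68 − 4.1723 ≈ 63.8277

63.83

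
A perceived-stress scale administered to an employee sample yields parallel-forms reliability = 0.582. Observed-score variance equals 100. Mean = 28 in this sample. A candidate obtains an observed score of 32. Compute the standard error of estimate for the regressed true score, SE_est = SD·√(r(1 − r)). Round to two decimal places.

4.93

SD = √100 = 10.00000
SE_est = 10.00000·√[r(1 − r)] ≃ 4.93230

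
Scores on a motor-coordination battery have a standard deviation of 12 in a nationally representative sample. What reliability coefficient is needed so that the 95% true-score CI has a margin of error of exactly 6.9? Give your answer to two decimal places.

0.91

Required SEM = 6.9 / 1.96 ≈ 3.5204
r = 1 − (SEM / SD)² = 1 − (3.5204 / 12)² ≈ 1 − 0.0861 ≈ 0.9139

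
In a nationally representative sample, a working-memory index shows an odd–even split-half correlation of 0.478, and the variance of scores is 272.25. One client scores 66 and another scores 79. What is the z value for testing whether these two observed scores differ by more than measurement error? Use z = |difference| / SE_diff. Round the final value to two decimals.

SD = √272.25 = 16.5000
Full-length reliability (Spearman-Brown) = 2(0.478)/(1+0.478) ≈ 0.6468
SEM = 16.5000×√(1 − 0.6468) ≈ 9.8058
SE_diff = √2 × SEM ≈ 13.8675
z = |66 − 79| / 13.8675 = 13 / 13.8675 ≈ 0.9374

0.94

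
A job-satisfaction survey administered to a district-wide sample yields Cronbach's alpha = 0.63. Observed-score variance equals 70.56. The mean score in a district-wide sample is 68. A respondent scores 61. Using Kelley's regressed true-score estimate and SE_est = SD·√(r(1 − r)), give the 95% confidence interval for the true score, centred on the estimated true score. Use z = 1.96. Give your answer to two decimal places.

[55.64, 71.54]

σ = 70.56^(1/2) = 8.4000
T̂ = 0.6300(61) + 0.3700(68) ≈ 63.5900
SE_est = SD * √(r(1 − r)) = 8.4000 * √0.2331 ≈ 8.4000 * 0.4828 ≈ 4.0556
95% CI: 63.5900 ± 7.9489 ≈ (55.6411, 71.5389)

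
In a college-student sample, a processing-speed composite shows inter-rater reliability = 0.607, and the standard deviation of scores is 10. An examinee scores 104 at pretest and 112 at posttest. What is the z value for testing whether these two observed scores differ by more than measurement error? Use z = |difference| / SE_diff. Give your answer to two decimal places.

SEM = 10.00000 × √(1 − 0.60700) = 10.00000 × √0.39300 ≈ 10.00000 × 0.62690 ≈ 6.26897
SE_diff = √2 × SEM ≈ 8.86566
z = |104 − 112| / 8.86566 = 8 / 8.86566 ≈ 0.90236

0.90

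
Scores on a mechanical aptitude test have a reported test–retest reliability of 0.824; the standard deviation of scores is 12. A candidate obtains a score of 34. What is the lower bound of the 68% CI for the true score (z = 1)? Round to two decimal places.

The standard error of measurement is 12.000×√(1 − 0.824) ≈ 12.000×0.420 ≈ 5.034.
Half-width = 1×5.034 ≈ 5.034
Lower bound: 34 − 5.034 = 28.966

28.97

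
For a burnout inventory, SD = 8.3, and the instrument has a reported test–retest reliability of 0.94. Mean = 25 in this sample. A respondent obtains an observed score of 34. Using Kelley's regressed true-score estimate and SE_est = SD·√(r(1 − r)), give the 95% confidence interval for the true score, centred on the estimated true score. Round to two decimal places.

T̂ = 0.94000(34) + 0.06000(25) ≈ 33.46000
SE_est = 8.30000·√[r(1 − r)] ≈ 1.97114
95% CI: 33.46000 ± 3.86344 ≈ (29.59656, 37.32344)

[29.60, 37.32]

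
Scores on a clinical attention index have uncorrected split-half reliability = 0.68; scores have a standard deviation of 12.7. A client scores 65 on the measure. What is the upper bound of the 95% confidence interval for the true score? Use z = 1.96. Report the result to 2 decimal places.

75.86

Spearman-Brown: r = 2(0.68) / (1 + 0.68) = 1.3600 / 1.6800 ≈ 0.8095
SEM = 12.7000 · √(1 − 0.8095) = 12.7000 · √0.1905 ≈ 12.7000 · 0.4364 ≈ 5.5427
Margin = 1.96 · 5.5427 ≈ 10.8638
Upper limit = 65 + 10.8638 ≈ 75.8638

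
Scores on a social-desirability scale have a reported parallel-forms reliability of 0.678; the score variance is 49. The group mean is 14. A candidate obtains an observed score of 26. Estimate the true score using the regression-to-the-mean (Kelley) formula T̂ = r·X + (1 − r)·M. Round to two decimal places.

T̂ = 0.678(26) + 0.322(14) ≈ 22.136

22.14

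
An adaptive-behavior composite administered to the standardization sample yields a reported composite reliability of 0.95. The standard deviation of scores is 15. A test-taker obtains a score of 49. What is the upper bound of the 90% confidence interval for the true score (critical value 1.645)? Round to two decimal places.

SEM = 15.000×√(1 − 0.950) ≈ 3.354
Margin = 1.645 × 3.354 ≈ 5.517
Upper limit = 49 + 5.517 ≈ 54.517

54.52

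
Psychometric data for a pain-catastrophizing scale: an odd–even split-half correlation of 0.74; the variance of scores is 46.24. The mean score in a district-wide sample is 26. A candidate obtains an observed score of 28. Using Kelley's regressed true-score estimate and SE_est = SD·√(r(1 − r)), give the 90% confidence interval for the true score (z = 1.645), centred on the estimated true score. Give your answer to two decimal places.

[23.71, 31.69]

SD = √46.24 = 6.80000
Spearman-Brown: r = 2(0.74) / (1 + 0.74) = 1.48000 / 1.74000 ≈ 0.85057
T̂ = 0.85057(28) + 0.14943(26) ≈ 27.70115
SE_est = SD * √(r(1 − r)) = 6.80000 * √0.12710 ≈ 6.80000 * 0.35651 ≈ 2.42425
CI = 27.70115 ± 1.645 * 2.42425 → [23.71326, 31.68904]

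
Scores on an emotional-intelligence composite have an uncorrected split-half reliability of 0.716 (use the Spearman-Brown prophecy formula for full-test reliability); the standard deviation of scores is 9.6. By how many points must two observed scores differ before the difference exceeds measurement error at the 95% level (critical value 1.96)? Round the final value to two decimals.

10.83

Spearman-Brown: r = 2(0.716) / (1 + 0.716) = 1.43200 / 1.71600 ≈ 0.83450
SEM = 9.60000 * √(1 − 0.83450) = 9.60000 * √0.16550 ≈ 9.60000 * 0.40682 ≈ 3.90546
SE_diff = √2 * SEM ≈ 5.52315
Minimum reliable difference = 1.96 * SE_diff ≈ 1.96 * 5.52315 ≈ 10.82537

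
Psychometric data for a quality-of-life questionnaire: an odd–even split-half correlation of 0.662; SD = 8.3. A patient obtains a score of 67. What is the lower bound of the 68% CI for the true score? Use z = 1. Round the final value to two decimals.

r_full = 2·0.662 / (1 + 0.662) ≈ 0.797
SEM = 8.300×√(1 − 0.797) ≈ 3.743
Half-width = 1×3.743 ≈ 3.743
Lower bound: 67 − 3.743 = 63.257

63.26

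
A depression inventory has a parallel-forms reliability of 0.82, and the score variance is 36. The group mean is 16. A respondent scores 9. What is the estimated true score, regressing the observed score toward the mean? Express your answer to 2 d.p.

10.26

Estimated true score = 0.82000*9 + (1 − 0.82000)*16 ≈ 10.26000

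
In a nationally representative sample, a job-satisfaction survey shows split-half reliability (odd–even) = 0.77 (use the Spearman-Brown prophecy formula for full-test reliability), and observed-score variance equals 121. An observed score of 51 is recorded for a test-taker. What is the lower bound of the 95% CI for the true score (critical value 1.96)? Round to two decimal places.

43.23

SD = √121 ≃ 11.00000
Spearman-Brown: r = 2(0.77) / (1 + 0.77) = 1.54000 / 1.77000 ≃ 0.87006
SEM = 11.00000 × √(1 − 0.87006) = 11.00000 × √0.12994 ≃ 11.00000 × 0.36048 ≃ 3.96524
1.96 × SEM ≃ 7.77188
Lower limit = 51 − 7.77188 ≃ 43.22812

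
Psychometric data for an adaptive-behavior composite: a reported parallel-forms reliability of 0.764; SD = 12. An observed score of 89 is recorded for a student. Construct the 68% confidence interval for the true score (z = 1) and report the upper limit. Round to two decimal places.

94.83

SEM = 12.00000 * √(1 − 0.76400) = 12.00000 * √0.23600 ≈ 12.00000 * 0.48580 ≈ 5.82958
Half-width = 1*5.82958 ≈ 5.82958
Upper bound: 89 + 5.82958 = 94.82958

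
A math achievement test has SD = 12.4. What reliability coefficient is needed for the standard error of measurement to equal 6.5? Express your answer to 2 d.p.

0.73

r = 1 − (SEM / SD)² = 1 − (6.500 / 12.4)² ≈ 1 − 0.275 ≈ 0.725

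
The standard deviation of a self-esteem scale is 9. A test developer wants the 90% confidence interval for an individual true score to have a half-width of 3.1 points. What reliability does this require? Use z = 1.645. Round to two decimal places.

0.96

SEM needed = half-width / z = 3.1/1.645 ≃ 1.884
r = 1 − (SEM / SD)² = 1 − (1.884 / 9)² ≃ 1 − 0.044 ≃ 0.956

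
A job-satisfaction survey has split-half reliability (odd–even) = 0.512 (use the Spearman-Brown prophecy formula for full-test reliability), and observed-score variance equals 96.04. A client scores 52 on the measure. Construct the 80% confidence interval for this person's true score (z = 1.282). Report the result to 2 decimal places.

σ = 96.04^(1/2) = 9.800
Spearman-Brown: r = 2(0.512) / (1 + 0.512) = 1.024 / 1.512 ≈ 0.677
SEM = 9.800 · √(1 − 0.677) = 9.800 · √0.323 ≈ 9.800 · 0.568 ≈ 5.567
Margin = 1.282 · 5.567 ≈ 7.138
Interval: (44.862, 59.138)

[44.86, 59.14]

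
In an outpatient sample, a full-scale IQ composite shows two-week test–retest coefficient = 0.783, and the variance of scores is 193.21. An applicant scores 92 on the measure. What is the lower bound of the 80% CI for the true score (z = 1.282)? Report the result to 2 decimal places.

σ = 193.21^(1/2) = 13.900
SEM = 13.900 · √(1 − 0.783) = 13.900 · √0.217 ≈ 13.900 · 0.466 ≈ 6.475
Half-width = 1.282·6.475 ≈ 8.301
Lower limit = 92 − 8.301 ≈ 83.699

83.70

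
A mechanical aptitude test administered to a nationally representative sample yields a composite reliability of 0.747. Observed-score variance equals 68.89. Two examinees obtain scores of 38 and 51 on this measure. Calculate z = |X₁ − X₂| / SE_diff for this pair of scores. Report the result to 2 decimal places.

σ = 68.89^(1/2) = 8.3000
SEM = 8.3000·√(1 − 0.7470) ≈ 4.1748
SE_diff = √2 · SEM ≈ 5.9041
z = 13 / 5.9041 ≈ 2.2019

2.20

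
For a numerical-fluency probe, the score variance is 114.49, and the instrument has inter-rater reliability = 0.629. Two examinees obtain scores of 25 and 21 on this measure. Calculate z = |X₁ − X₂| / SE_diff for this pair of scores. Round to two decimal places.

0.43

SD = √114.49 ≈ 10.7000
The standard error of measurement is 10.7000*√(1 − 0.6290) ≈ 10.7000*0.6091 ≈ 6.5173.
Standard error of the difference = 6.5173·√2 ≈ 9.2169
z = |25 − 21| / 9.2169 = 4 / 9.2169 ≈ 0.4340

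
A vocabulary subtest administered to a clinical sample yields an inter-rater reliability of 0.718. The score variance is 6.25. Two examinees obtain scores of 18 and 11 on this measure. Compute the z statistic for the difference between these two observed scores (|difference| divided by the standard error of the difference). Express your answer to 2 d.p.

SD = √6.25 ≃ 2.5000
The standard error of measurement is 2.5000×√(1 − 0.7180) ≃ 2.5000×0.5310 ≃ 1.3276.
Standard error of the difference = 1.3276·√2 ≃ 1.8775
z = 7 / 1.8775 ≃ 3.7284

3.73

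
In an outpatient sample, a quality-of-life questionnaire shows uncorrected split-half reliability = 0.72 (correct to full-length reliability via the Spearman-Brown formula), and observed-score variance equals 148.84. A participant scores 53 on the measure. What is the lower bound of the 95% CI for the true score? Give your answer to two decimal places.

43.35

SD = √148.84 = 12.2000
r_full = 2·0.72 / (1 + 0.72) ≈ 0.8372
SEM = 12.2000 · √(1 − 0.8372) = 12.2000 · √0.1628 ≈ 12.2000 · 0.4035 ≈ 4.9224
Margin = 1.96 · 4.9224 ≈ 9.6479
Lower limit = 53 − 9.6479 ≈ 43.3521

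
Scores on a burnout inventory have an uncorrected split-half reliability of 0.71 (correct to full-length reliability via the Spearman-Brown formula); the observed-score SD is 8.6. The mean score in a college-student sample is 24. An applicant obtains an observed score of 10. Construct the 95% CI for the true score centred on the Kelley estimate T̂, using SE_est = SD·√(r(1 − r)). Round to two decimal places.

Full-length reliability (Spearman-Brown) = 2(0.71)/(1+0.71) ≈ 0.83041
T̂ = 0.83041(10) + 0.16959(24) ≈ 12.37427
SE_est = 8.60000×√(0.83041×0.16959) ≈ 3.22735
CI = 12.37427 ± 1.96 × 3.22735 → [6.04867, 18.69987]

[6.05, 18.70]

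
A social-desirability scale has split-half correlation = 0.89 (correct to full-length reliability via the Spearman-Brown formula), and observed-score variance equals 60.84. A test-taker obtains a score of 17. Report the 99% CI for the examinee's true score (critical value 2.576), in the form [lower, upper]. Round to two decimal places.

SD = √60.84 ≈ 7.8000
Spearman-Brown: r = 2(0.89) / (1 + 0.89) = 1.7800 / 1.8900 ≈ 0.9418
SEM = 7.8000 · √(1 − 0.9418) = 7.8000 · √0.0582 ≈ 7.8000 · 0.2412 ≈ 1.8817
Margin = 2.576 · 1.8817 ≈ 4.8474
99% CI: 17 ± 4.8474 = [12.1526, 21.8474]

[12.15, 21.85]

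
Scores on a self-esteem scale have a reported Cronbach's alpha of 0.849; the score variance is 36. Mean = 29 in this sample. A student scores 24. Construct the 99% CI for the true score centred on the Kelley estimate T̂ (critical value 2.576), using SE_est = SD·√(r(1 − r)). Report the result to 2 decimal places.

σ = 36^(1/2) = 6.00000
T̂ = 0.84900(24) + 0.15100(29) ≃ 24.75500
SE_est = 6.00000×√(0.84900×0.15100) ≃ 2.14829
CI = 24.75500 ± 2.576 × 2.14829 → [19.22100, 30.28900]

[19.22, 30.29]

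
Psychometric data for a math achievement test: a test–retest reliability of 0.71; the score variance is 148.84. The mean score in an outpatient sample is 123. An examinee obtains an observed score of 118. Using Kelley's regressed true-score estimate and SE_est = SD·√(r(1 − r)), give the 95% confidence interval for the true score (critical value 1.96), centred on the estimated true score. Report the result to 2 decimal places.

SD = √148.84 = 12.2000
Estimated true score = 0.7100*118 + (1 − 0.7100)*123 ≈ 119.4500
SE_est = SD * √(r(1 − r)) = 12.2000 * √0.2059 ≈ 12.2000 * 0.4538 ≈ 5.5359
CI = 119.4500 ± 1.96 * 5.5359 → [108.5996, 130.3004]

[108.60, 130.30]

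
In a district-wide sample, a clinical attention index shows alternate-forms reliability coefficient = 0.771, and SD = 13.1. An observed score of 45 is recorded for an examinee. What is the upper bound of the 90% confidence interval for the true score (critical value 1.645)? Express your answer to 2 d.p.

SEM = 13.10000*√(1 − 0.77100) ≈ 6.26887
1.645 * SEM ≈ 10.31229
Upper limit = 45 + 10.31229 ≈ 55.31229

55.31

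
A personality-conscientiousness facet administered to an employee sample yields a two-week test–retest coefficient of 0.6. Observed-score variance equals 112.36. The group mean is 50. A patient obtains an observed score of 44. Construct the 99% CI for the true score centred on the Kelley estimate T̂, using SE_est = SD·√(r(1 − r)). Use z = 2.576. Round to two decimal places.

SD = √112.36 = 10.600
T̂ = r·X + (1 − r)·M = 0.600·44 + 0.400·50 = 26.400 + 20.000 ≈ 46.400
SE_est = 10.600·√(0.600·0.400) ≈ 5.193
CI = 46.400 ± 2.576 · 5.193 → [33.023, 59.777]

[33.02, 59.78]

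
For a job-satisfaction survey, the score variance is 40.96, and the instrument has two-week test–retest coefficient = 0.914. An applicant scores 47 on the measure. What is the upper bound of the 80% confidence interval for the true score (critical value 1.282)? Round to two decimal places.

σ = 40.96^(1/2) = 6.40000
The standard error of measurement is 6.40000*√(1 − 0.91400) ≈ 6.40000*0.29326 ≈ 1.87685.
Half-width = 1.282*1.87685 ≈ 2.40612
Upper bound: 47 + 2.40612 = 49.40612

49.41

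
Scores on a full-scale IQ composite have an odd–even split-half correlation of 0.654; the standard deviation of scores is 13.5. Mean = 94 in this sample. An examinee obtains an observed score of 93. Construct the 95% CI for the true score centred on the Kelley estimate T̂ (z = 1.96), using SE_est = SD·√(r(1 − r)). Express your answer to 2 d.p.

r_full = 2·0.654 / (1 + 0.654) ≈ 0.791
Estimated true score = 0.791×93 + (1 − 0.791)×94 ≈ 93.209
SE_est = 13.500×√(0.791×0.209) ≈ 5.491
95% CI: 93.209 ± 10.762 ≈ (82.447, 103.971)

[82.45, 103.97]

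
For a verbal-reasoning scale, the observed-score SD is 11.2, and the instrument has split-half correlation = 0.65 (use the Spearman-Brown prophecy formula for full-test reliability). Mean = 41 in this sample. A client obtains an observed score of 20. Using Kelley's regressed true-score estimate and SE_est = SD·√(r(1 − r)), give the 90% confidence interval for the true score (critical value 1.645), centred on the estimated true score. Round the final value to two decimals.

r_full = 2·0.65 / (1 + 0.65) ≈ 0.78788
T̂ = 0.78788(20) + 0.21212(41) ≈ 24.45455
SE_est = 11.20000·√[r(1 − r)] ≈ 4.57867
90% CI: 24.45455 ± 7.53192 ≈ (16.92263, 31.98647)

[16.92, 31.99]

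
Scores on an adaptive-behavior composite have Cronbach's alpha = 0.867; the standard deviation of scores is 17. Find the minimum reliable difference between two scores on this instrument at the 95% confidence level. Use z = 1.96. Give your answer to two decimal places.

17.18

SEM = 17.0000 × √(1 − 0.8670) = 17.0000 × √0.1330 ≈ 17.0000 × 0.3647 ≈ 6.1998
SE_diff = √2 × SEM ≈ 8.7678
Smallest detectable difference = 1.96×8.7678 ≈ 17.1849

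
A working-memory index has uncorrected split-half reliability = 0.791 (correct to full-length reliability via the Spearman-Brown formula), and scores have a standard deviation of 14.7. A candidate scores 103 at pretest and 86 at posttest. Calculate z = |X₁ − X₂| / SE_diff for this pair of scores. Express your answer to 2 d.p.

2.39

r_full = 2·0.791 / (1 + 0.791) ≃ 0.883
The standard error of measurement is 14.700*√(1 − 0.883) ≃ 14.700*0.342 ≃ 5.022.
SE_diff = √2 * SEM ≃ 7.102
z = 17 / 7.102 ≃ 2.394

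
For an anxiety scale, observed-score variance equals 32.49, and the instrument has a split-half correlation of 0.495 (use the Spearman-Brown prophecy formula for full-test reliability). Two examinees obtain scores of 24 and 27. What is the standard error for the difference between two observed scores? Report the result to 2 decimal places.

4.69

SD = √32.49 = 5.700
Spearman-Brown: r = 2(0.495) / (1 + 0.495) = 0.990 / 1.495 ≈ 0.662
SEM = 5.700 * √(1 − 0.662) = 5.700 * √0.338 ≈ 5.700 * 0.581 ≈ 3.313
SE_diff = SEM * √2 ≈ 3.313 * 1.414 ≈ 4.685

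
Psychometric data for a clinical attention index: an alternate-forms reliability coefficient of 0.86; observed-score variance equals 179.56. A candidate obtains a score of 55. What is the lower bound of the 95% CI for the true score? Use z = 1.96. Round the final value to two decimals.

45.17

SD = √179.56 ≃ 13.40000
SEM = 13.40000 · √(1 − 0.86000) = 13.40000 · √0.14000 ≃ 13.40000 · 0.37417 ≃ 5.01382
Margin = 1.96 · 5.01382 ≃ 9.82709
Lower limit = 55 − 9.82709 ≃ 45.17291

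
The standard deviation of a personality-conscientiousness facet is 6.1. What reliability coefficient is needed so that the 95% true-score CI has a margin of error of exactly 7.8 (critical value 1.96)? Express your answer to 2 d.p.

SEM needed = half-width / z = 7.8/1.96 ≃ 3.9796
Required reliability = 1 − (SEM/SD)² = 1 − 0.4256 ≃ 0.5744

0.57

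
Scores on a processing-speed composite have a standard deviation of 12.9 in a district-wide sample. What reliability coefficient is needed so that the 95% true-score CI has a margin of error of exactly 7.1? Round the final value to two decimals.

0.92

Required SEM = 7.1 / 1.96 ≈ 3.6224
r = 1 − (3.6224/12.9)² ≈ 1 − 0.0789 ≈ 0.9211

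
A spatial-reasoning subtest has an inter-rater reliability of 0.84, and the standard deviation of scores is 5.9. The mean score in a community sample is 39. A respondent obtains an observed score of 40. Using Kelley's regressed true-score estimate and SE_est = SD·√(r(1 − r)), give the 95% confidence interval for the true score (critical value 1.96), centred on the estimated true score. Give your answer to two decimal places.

[35.60, 44.08]

Estimated true score = 0.8400×40 + (1 − 0.8400)×39 ≈ 39.8400
SE_est = 5.9000×√(0.8400×0.1600) ≈ 2.1630
95% CI: 39.8400 ± 4.2394 ≈ (35.6006, 44.0794)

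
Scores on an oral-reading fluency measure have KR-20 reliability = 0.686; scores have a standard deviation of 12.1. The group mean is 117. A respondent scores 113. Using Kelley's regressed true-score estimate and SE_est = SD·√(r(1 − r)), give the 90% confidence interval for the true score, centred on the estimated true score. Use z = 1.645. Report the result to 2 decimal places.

T̂ = r·X + (1 − r)·M = 0.686*113 + 0.314*117 = 77.518 + 36.738 ≈ 114.256
SE_est = SD * √(r(1 − r)) = 12.100 * √0.215 ≈ 12.100 * 0.464 ≈ 5.616
CI = 114.256 ± 1.645 * 5.616 → [105.018, 123.494]

[105.02, 123.49]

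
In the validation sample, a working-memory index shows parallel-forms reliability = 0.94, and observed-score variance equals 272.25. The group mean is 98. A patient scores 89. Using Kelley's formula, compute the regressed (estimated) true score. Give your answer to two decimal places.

T̂ = 0.940(89) + 0.060(98) ≈ 89.540

89.54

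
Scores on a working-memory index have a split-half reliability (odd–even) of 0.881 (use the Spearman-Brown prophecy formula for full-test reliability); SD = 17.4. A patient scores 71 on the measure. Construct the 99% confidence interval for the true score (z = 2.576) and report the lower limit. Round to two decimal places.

Spearman-Brown: r = 2(0.881) / (1 + 0.881) = 1.76200 / 1.88100 ≈ 0.93674
SEM = 17.40000*√(1 − 0.93674) ≈ 4.37651
Half-width = 2.576*4.37651 ≈ 11.27390
Lower limit = 71 − 11.27390 ≈ 59.72610

59.73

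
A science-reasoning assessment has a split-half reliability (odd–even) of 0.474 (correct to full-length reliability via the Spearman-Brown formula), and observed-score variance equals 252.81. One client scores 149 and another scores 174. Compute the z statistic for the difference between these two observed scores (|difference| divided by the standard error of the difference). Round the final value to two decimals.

1.86

σ = 252.81^(1/2) = 15.9000
Full-length reliability (Spearman-Brown) = 2(0.474)/(1+0.474) ≈ 0.6431
SEM = 15.9000*√(1 − 0.6431) ≈ 9.4982
SE_diff = SEM * √2 ≈ 9.4982 * 1.4142 ≈ 13.4325
z = |149 − 174| / 13.4325 = 25 / 13.4325 ≈ 1.8612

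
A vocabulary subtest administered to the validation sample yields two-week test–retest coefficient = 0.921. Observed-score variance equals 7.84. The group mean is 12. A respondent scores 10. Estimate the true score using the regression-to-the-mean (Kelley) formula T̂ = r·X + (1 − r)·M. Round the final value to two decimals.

10.16

T̂ = 0.921(10) + 0.079(12) ≈ 10.158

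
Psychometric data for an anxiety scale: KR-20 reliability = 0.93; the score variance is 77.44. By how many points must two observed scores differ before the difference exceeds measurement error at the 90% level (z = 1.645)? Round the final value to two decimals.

5.42

σ = 77.44^(1/2) = 8.8000
The standard error of measurement is 8.8000·√(1 − 0.9300) ≈ 8.8000·0.2646 ≈ 2.3283.
SE_diff = √2 · SEM ≈ 3.2927
Minimum reliable difference = 1.645 · SE_diff ≈ 1.645 · 3.2927 ≈ 5.4164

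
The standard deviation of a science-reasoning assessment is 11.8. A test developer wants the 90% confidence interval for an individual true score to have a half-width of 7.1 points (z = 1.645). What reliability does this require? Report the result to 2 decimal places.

SEM needed = half-width / z = 7.1/1.645 ≈ 4.31611
r = 1 − (SEM / SD)² = 1 − (4.31611 / 11.8)² ≈ 1 − 0.13379 ≈ 0.86621

0.87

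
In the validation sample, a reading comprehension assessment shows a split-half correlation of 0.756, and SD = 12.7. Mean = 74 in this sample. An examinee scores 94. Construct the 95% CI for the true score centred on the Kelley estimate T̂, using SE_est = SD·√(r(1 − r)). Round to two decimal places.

[82.61, 99.83]

Spearman-Brown: r = 2(0.756) / (1 + 0.756) = 1.51200 / 1.75600 ≃ 0.86105
T̂ = 0.86105(94) + 0.13895(74) ≃ 91.22096
SE_est = SD * √(r(1 − r)) = 12.70000 * √0.11964 ≃ 12.70000 * 0.34590 ≃ 4.39289
95% CI: 91.22096 ± 8.61006 ≃ (82.61090, 99.83101)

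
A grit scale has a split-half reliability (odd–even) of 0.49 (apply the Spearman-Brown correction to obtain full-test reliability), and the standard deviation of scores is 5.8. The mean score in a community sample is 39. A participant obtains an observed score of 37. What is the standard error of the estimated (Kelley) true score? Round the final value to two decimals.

2.75

Full-length reliability (Spearman-Brown) = 2(0.49)/(1+0.49) ≈ 0.65772
SE_est = 5.80000·√(0.65772·0.34228) ≈ 2.75195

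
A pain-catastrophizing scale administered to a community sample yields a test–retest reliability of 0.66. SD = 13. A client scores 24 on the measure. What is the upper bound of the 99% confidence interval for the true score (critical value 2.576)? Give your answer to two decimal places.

43.53

SEM = 13.0000·√(1 − 0.6600) ≃ 7.5802
Half-width = 2.576·7.5802 ≃ 19.5267
Upper bound: 24 + 19.5267 = 43.5267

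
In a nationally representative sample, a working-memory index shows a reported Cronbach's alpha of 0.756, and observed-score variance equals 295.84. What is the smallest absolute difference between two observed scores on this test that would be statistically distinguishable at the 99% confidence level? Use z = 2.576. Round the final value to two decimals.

SD = √295.84 = 17.200
The standard error of measurement is 17.200·√(1 − 0.756) ≈ 17.200·0.494 ≈ 8.496.
SE_diff = SEM · √2 ≈ 8.496 · 1.414 ≈ 12.015
Minimum reliable difference = 2.576 · SE_diff ≈ 2.576 · 12.015 ≈ 30.952

30.95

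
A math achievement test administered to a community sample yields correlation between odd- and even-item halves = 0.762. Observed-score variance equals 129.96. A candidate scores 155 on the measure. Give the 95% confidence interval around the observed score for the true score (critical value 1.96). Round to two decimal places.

[146.79, 163.21]

σ = 129.96^(1/2) = 11.4000
Full-length reliability (Spearman-Brown) = 2(0.762)/(1+0.762) ≃ 0.8649
SEM = 11.4000*√(1 − 0.8649) ≃ 4.1898
1.96 * SEM ≃ 8.2120
Interval: (146.7880, 163.2120)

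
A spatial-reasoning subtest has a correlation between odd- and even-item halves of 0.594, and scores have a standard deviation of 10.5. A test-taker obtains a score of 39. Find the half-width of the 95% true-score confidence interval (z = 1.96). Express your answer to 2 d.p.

Full-length reliability (Spearman-Brown) = 2(0.594)/(1+0.594) ≈ 0.7453
SEM = 10.5000 · √(1 − 0.7453) = 10.5000 · √0.2547 ≈ 10.5000 · 0.5047 ≈ 5.2992
1.96 · SEM ≈ 10.3864

10.39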